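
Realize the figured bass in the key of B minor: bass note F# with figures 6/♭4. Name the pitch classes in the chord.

A fourth above F# in this key is B, lowered to Bb by the flat.
A sixth above F# in this key is D.
Together with the bass F#, this spells Bb augmented in second inversion.

F#, Bb, D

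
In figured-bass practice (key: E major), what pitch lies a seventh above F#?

Counting 6 letter steps above F# lands on E; in E major, that letter is E.

E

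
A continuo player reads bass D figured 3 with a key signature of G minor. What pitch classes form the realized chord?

The written figures 3 are shorthand for 5/3: the 5 is implied.
A third above D in this key is F.
A fifth above D in this key is A.
Together with the bass D, this spells D minor in root position.

D, F, A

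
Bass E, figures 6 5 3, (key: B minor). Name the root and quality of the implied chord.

C# half-diminished seventh

The figures 6 5 3 indicate a seventh chord in first inversion.
In first inversion the root lies a sixth above the bass: a sixth above E in B minor is C#.
The chord tones are E, G, B, C#, giving C# half-diminished seventh.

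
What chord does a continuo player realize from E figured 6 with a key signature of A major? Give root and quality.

C# minor

The figures 6 indicate a triad in first inversion.
In first inversion the root lies a sixth above the bass: a sixth above E in A major is C#.
The chord tones are E, G#, C#, giving C# minor.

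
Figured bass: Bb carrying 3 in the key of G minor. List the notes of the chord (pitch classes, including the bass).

Bb, D, F

The written figures 3 are shorthand for 5/3: the 5 is implied.
A third above Bb in this key is D.
A fifth above Bb in this key is F.
Together with the bass Bb, this spells Bb major in root position.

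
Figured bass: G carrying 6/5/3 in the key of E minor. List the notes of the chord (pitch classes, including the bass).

G, B, D, E

A third above G in this key is B.
A fifth above G in this key is D.
A sixth above G in this key is E.
Together with the bass G, this spells E minor seventh in first inversion.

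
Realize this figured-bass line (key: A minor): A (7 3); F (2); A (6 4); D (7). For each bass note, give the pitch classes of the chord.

A (7/5/3): A, C, E, G.
F (6/4/2): F, G, B, D.
A (6/4): A, D, F.
D (7/5/3): D, F, A, C.

A, C, E, G | F, G, B, D | A, D, F | D, F, A, C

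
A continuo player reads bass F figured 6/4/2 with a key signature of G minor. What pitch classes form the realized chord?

F, G, Bb, D

A second above F in this key is G.
A fourth above F in this key is Bb.
A sixth above F in this key is D.
Together with the bass F, this spells G minor seventh in third inversion.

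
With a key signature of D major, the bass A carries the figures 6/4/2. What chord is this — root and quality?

The figures 6/4/2 indicate a seventh chord in third inversion.
In third inversion the root lies a second above the bass: a second above A in D major is B.
The chord tones are A, B, D, F#, giving B minor seventh.

B minor seventh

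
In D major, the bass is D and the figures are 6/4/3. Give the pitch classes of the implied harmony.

A third above D in this key is F#.
A fourth above D in this key is G.
A sixth above D in this key is B.
Together with the bass D, this spells G major seventh in second inversion.

D, F#, G, B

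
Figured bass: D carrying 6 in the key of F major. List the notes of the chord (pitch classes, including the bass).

D, F, Bb

The written figures 6 are shorthand for 6/3: the 3 is implied.
A third above D in this key is F.
A sixth above D in this key is Bb.
Together with the bass D, this spells Bb major in first inversion.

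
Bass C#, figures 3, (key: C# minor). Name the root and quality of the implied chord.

C# minor

The figures 3 indicate a triad in root position.
In root position the bass is the root, so the root is C#.
The chord tones are C#, E, G#, giving C# minor.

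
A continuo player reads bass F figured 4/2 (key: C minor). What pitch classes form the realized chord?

F, G, Bb, D

The written figures 4/2 are shorthand for 6/4/2: the 6 is implied.
A second above F in this key is G.
A fourth above F in this key is Bb.
A sixth above F in this key is D.
Together with the bass F, this spells G minor seventh in third inversion.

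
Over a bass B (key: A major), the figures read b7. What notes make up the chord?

The written figures b7 are shorthand for 7/5/3: the 5/3 are implied.
A third above B in this key is D.
A fifth above B in this key is F#.
A seventh above B in this key is A, lowered to Ab by the flat.

B, D, F#, Ab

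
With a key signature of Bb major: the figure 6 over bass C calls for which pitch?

A

Counting 5 letter steps above C lands on A; in Bb major, that letter is A.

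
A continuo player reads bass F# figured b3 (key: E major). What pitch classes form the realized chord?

F#, Ab, C#

The written figures b3 are shorthand for 5/3: the 5 is implied.
A third above F# in this key is A, lowered to Ab by the flat.
A fifth above F# in this key is C#.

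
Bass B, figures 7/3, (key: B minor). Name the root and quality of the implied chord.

The figures 7/3 indicate a seventh chord in root position.
In root position the bass is the root, so the root is B.
The chord tones are B, D, F#, A, giving B minor seventh.

B minor seventh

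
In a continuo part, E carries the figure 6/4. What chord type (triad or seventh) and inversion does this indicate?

Intervals of 6/4 above the bass form a triad; the bass is the fifth, so this is second inversion.

triad, second inversion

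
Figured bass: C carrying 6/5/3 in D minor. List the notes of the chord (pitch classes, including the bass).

C, E, G, A

A third above C in this key is E.
A fifth above C in this key is G.
A sixth above C in this key is A.
Together with the bass C, this spells A minor seventh in first inversion.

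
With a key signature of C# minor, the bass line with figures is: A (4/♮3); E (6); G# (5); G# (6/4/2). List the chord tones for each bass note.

A (6/4/♮3): A, C, D#, F#.
E (6/3): E, G#, C#.
G# (5/3): G#, B, D#.
G# (6/4/2): G#, A, C#, E.

A, C, D#, F# | E, G#, C# | G#, B, D# | G#, A, C#, E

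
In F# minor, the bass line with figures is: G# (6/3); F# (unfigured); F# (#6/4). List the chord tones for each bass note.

G#, B, E | F#, A, C# | F#, B, D#

G# (6/3): G#, B, E.
F# (5/3): F#, A, C#.
F# (#6/4): F#, B, D#.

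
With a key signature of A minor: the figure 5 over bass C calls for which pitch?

Counting 4 letter steps above C lands on G; in A minor, that letter is G.

G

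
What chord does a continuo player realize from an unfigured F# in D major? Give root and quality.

An unfigured bass indicates a triad in root position.
In root position the bass is the root, so the root is F#.
The chord tones are F#, A, C#, giving F# minor.

F# minor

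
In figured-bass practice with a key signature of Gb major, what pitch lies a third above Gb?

Counting 2 letter steps above Gb lands on B; in Gb major, that letter is Bb.

Bb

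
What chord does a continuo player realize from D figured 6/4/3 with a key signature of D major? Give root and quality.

The figures 6/4/3 indicate a seventh chord in second inversion.
In second inversion the root lies a fourth above the bass: a fourth above D in D major is G.
The chord tones are D, F#, G, B, giving G major seventh.

G major seventh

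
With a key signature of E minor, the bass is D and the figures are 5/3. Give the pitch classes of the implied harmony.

A third above D in this key is F#.
A fifth above D in this key is A.
Together with the bass D, this spells D major in root position.

D, F#, A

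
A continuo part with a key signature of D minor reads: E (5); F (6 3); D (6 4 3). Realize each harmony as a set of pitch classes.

E (5/3): E, G, Bb.
F (6/3): F, A, D.
D (6/4/3): D, F, G, Bb.

E, G, Bb | F, A, D | D, F, G, Bb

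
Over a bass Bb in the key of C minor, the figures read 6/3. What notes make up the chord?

A third above Bb in this key is D.
A sixth above Bb in this key is G.
Together with the bass Bb, this spells G minor in first inversion.

Bb, D, G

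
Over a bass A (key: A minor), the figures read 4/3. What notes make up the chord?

The written figures 4/3 are shorthand for 6/4/3: the 6 is implied.
A third above A in this key is C.
A fourth above A in this key is D.
A sixth above A in this key is F.
Together with the bass A, this spells D minor seventh in second inversion.

A, C, D, F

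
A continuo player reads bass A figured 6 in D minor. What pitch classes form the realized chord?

The written figures 6 are shorthand for 6/3: the 3 is implied.
A third above A in this key is C.
A sixth above A in this key is F.
Together with the bass A, this spells F major in first inversion.

A, C, F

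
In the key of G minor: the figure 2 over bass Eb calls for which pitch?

Counting 1 letter step above Eb lands on F; in G minor, that letter is F.

F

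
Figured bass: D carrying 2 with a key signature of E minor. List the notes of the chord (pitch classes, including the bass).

D, E, G, B

The written figures 2 are shorthand for 6/4/2: the 6/4 are implied.
A second above D in this key is E.
A fourth above D in this key is G.
A sixth above D in this key is B.
Together with the bass D, this spells E minor seventh in third inversion.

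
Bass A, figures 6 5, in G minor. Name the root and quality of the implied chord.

F dominant seventh

The figures 6 5 indicate a seventh chord in first inversion.
In first inversion the root lies a sixth above the bass: a sixth above A in G minor is F.
The chord tones are A, C, Eb, F, giving F dominant seventh.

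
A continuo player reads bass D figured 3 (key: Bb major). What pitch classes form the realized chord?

D, F, A

The written figures 3 are shorthand for 5/3: the 5 is implied.
A third above D in this key is F.
A fifth above D in this key is A.
Together with the bass D, this spells D minor in root position.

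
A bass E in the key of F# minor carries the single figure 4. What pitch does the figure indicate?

A

Counting 3 letter steps above E lands on A; in F# minor, that letter is A.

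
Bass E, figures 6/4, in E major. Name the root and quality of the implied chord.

A major

The figures 6/4 indicate a triad in second inversion.
In second inversion the root lies a fourth above the bass: a fourth above E in E major is A.
The chord tones are E, A, C#, giving A major.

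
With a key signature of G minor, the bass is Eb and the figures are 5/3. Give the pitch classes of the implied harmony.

Eb, G, Bb

A third above Eb in this key is G.
A fifth above Eb in this key is Bb.
Together with the bass Eb, this spells Eb major in root position.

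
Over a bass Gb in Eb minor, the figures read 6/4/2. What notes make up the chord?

Gb, Ab, Cb, Eb

A second above Gb in this key is Ab.
A fourth above Gb in this key is Cb.
A sixth above Gb in this key is Eb.
Together with the bass Gb, this spells Ab minor seventh in third inversion.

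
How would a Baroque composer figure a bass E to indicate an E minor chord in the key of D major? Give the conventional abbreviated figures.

no figures

E is the root of E minor, so the chord is in root position.
A triad in root position is figured 5/3, conventionally abbreviated (no figures — root-position triad).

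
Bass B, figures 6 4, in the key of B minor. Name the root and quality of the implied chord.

The figures 6 4 indicate a triad in second inversion.
In second inversion the root lies a fourth above the bass: a fourth above B in B minor is E.
The chord tones are B, E, G, giving E minor.

E minor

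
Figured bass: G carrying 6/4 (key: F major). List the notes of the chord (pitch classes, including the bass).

A fourth above G in this key is C.
A sixth above G in this key is E.
Together with the bass G, this spells C major in second inversion.

G, C, E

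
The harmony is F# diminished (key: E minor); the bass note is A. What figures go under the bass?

6

A is the third of F# diminished, so the chord is in first inversion.
A triad in first inversion is figured 6/3, conventionally abbreviated 6.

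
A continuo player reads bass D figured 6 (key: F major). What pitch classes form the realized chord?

D, F, Bb

The written figures 6 are shorthand for 6/3: the 3 is implied.
A third above D in this key is F.
A sixth above D in this key is Bb.
Together with the bass D, this spells Bb major in first inversion.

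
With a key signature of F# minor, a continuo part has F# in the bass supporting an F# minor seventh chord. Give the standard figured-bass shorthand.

F# is the root of F# minor seventh, so the chord is in root position.
A seventh chord in root position is figured 7/5/3, conventionally abbreviated 7.

7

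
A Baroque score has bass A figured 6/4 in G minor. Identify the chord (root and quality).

The figures 6/4 indicate a triad in second inversion.
In second inversion the root lies a fourth above the bass: a fourth above A in G minor is D.
The chord tones are A, D, F, giving D minor.

D minor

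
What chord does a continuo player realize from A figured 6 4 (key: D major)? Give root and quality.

D major

The figures 6 4 indicate a triad in second inversion.
In second inversion the root lies a fourth above the bass: a fourth above A in D major is D.
The chord tones are A, D, F#, giving D major.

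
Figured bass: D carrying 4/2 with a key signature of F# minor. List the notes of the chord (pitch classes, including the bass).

D, E, G#, B

The written figures 4/2 are shorthand for 6/4/2: the 6 is implied.
A second above D in this key is E.
A fourth above D in this key is G#.
A sixth above D in this key is B.
Together with the bass D, this spells E dominant seventh in third inversion.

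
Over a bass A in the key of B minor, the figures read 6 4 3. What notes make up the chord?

A, C#, D, F#

A third above A in this key is C#.
A fourth above A in this key is D.
A sixth above A in this key is F#.
Together with the bass A, this spells D major seventh in second inversion.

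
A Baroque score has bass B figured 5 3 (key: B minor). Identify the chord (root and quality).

B minor

The figures 5 3 indicate a triad in root position.
In root position the bass is the root, so the root is B.
The chord tones are B, D, F#, giving B minor.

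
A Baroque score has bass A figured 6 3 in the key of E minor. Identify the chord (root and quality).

The figures 6 3 indicate a triad in first inversion.
In first inversion the root lies a sixth above the bass: a sixth above A in E minor is F#.
The chord tones are A, C, F#, giving F# diminished.

F# diminished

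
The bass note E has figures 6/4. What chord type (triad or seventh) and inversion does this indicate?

triad, second inversion

Intervals of 6/4 above the bass form a triad; the bass is the fifth, so this is second inversion.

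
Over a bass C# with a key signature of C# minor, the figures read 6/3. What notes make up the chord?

A third above C# in this key is E.
A sixth above C# in this key is A.
Together with the bass C#, this spells A major in first inversion.

C#, E, A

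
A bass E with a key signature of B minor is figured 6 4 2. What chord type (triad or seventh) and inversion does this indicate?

Intervals of 6/4/2 above the bass form a seventh chord; the bass is the seventh, so this is third inversion.

seventh chord, third inversion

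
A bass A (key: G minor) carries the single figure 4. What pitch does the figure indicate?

D

Counting 3 letter steps above A lands on D; in G minor, that letter is D.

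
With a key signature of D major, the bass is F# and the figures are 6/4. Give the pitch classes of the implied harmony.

F#, B, D

A fourth above F# in this key is B.
A sixth above F# in this key is D.
Together with the bass F#, this spells B minor in second inversion.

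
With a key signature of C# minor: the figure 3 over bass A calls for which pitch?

C#

Counting 2 letter steps above A lands on C; in C# minor, that letter is C#.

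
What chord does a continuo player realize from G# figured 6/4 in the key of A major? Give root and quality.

The figures 6/4 indicate a triad in second inversion.
In second inversion the root lies a fourth above the bass: a fourth above G# in A major is C#.
The chord tones are G#, C#, E, giving C# minor.

C# minor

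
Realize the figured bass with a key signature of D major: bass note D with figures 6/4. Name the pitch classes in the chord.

D, G, B

A fourth above D in this key is G.
A sixth above D in this key is B.
Together with the bass D, this spells G major in second inversion.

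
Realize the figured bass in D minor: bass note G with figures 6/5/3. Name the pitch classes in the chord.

G, Bb, D, E

A third above G in this key is Bb.
A fifth above G in this key is D.
A sixth above G in this key is E.
Together with the bass G, this spells E half-diminished seventh in first inversion.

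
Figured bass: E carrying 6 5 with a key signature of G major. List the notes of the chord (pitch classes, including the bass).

The written figures 6 5 are shorthand for 6/5/3: the 3 is implied.
A third above E in this key is G.
A fifth above E in this key is B.
A sixth above E in this key is C.
Together with the bass E, this spells C major seventh in first inversion.

E, G, B, C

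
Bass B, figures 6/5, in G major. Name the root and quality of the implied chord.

The figures 6/5 indicate a seventh chord in first inversion.
In first inversion the root lies a sixth above the bass: a sixth above B in G major is G.
The chord tones are B, D, F#, G, giving G major seventh.

G major seventh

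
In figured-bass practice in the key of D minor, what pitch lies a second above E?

F

Counting 1 letter step above E lands on F; in D minor, that letter is F.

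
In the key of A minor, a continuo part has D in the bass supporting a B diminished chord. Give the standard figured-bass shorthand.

D is the third of B diminished, so the chord is in first inversion.
A triad in first inversion is figured 6/3, conventionally abbreviated 6.

6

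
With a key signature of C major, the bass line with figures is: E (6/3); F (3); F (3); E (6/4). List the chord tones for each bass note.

E (6/3): E, G, C.
F (5/3): F, A, C.
F (5/3): F, A, C.
E (6/4): E, A, C.

E, G, C | F, A, C | F, A, C | E, A, C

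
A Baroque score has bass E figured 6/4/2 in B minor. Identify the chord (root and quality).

The figures 6/4/2 indicate a seventh chord in third inversion.
In third inversion the root lies a second above the bass: a second above E in B minor is F#.
The chord tones are E, F#, A, C#, giving F# minor seventh.

F# minor seventh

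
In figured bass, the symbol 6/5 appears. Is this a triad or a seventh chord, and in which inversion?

6/5 is shorthand for 6/5/3.
Intervals of 6/5/3 above the bass form a seventh chord; the bass is the third, so this is first inversion.

seventh chord, first inversion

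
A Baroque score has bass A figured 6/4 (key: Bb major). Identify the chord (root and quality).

D minor

The figures 6/4 indicate a triad in second inversion.
In second inversion the root lies a fourth above the bass: a fourth above A in Bb major is D.
The chord tones are A, D, F, giving D minor.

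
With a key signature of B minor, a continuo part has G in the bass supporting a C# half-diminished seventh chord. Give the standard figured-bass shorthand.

4/3

G is the fifth of C# half-diminished seventh, so the chord is in second inversion.
A seventh chord in second inversion is figured 6/4/3, conventionally abbreviated 4/3.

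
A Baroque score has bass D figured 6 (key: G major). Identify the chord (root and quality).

B minor

The figures 6 indicate a triad in first inversion.
In first inversion the root lies a sixth above the bass: a sixth above D in G major is B.
The chord tones are D, F#, B, giving B minor.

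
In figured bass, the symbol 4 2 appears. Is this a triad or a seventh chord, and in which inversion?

4 2 is shorthand for 6/4/2.
Intervals of 6/4/2 above the bass form a seventh chord; the bass is the seventh, so this is third inversion.

seventh chord, third inversion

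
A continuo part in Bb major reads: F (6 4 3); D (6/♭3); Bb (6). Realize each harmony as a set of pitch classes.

F, A, Bb, D | D, Fb, Bb | Bb, D, G

F (6/4/3): F, A, Bb, D.
D (6/b3): D, Fb, Bb.
Bb (6/3): Bb, D, G.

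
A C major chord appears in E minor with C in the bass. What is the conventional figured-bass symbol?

C is the root of C major, so the chord is in root position.
A triad in root position is figured 5/3, conventionally abbreviated (no figures — root-position triad).

no figures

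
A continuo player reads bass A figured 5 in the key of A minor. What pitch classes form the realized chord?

The written figures 5 are shorthand for 5/3: the 3 is implied.
A third above A in this key is C.
A fifth above A in this key is E.
Together with the bass A, this spells A minor in root position.

A, C, E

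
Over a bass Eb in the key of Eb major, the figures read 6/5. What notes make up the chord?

Eb, G, Bb, C

The written figures 6/5 are shorthand for 6/5/3: the 3 is implied.
A third above Eb in this key is G.
A fifth above Eb in this key is Bb.
A sixth above Eb in this key is C.
Together with the bass Eb, this spells C minor seventh in first inversion.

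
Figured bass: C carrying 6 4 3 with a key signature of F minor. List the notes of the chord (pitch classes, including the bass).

A third above C in this key is Eb.
A fourth above C in this key is F.
A sixth above C in this key is Ab.
Together with the bass C, this spells F minor seventh in second inversion.

C, Eb, F, Ab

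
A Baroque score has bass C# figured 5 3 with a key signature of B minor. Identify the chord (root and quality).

C# diminished

The figures 5 3 indicate a triad in root position.
In root position the bass is the root, so the root is C#.
The chord tones are C#, E, G, giving C# diminished.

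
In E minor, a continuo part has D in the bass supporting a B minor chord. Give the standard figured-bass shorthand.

D is the third of B minor, so the chord is in first inversion.
A triad in first inversion is figured 6/3, conventionally abbreviated 6.

6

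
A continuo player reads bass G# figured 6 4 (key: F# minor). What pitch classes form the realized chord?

A fourth above G# in this key is C#.
A sixth above G# in this key is E.
Together with the bass G#, this spells C# minor in second inversion.

G#, C#, E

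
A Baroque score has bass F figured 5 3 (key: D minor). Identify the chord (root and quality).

The figures 5 3 indicate a triad in root position.
In root position the bass is the root, so the root is F.
The chord tones are F, A, C, giving F major.

F major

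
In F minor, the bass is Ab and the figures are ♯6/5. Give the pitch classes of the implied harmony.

The written figures ♯6/5 are shorthand for 6/5/3: the 3 is implied.
A third above Ab in this key is C.
A fifth above Ab in this key is Eb.
A sixth above Ab in this key is F, raised to F# by the sharp.

Ab, C, Eb, F#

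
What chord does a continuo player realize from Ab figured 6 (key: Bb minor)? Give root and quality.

The figures 6 indicate a triad in first inversion.
In first inversion the root lies a sixth above the bass: a sixth above Ab in Bb minor is F.
The chord tones are Ab, C, F, giving F minor.

F minor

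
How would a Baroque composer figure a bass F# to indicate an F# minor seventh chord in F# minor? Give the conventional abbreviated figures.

7

F# is the root of F# minor seventh, so the chord is in root position.
A seventh chord in root position is figured 7/5/3, conventionally abbreviated 7.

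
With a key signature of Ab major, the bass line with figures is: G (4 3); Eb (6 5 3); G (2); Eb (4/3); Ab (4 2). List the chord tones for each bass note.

G, Bb, C, Eb | Eb, G, Bb, C | G, Ab, C, Eb | Eb, G, Ab, C | Ab, Bb, Db, F

G (6/4/3): G, Bb, C, Eb.
Eb (6/5/3): Eb, G, Bb, C.
G (6/4/2): G, Ab, C, Eb.
Eb (6/4/3): Eb, G, Ab, C.
Ab (6/4/2): Ab, Bb, Db, F.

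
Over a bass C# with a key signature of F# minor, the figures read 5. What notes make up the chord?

The written figures 5 are shorthand for 5/3: the 3 is implied.
A third above C# in this key is E.
A fifth above C# in this key is G#.
Together with the bass C#, this spells C# minor in root position.

C#, E, G#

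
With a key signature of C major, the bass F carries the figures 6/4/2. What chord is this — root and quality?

The figures 6/4/2 indicate a seventh chord in third inversion.
In third inversion the root lies a second above the bass: a second above F in C major is G.
The chord tones are F, G, B, D, giving G dominant seventh.

G dominant seventh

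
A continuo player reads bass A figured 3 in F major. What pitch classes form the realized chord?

A, C, E

The written figures 3 are shorthand for 5/3: the 5 is implied.
A third above A in this key is C.
A fifth above A in this key is E.
Together with the bass A, this spells A minor in root position.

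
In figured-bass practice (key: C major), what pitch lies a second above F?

G

Counting 1 letter step above F lands on G; in C major, that letter is G.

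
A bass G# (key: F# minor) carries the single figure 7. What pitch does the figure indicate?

Counting 6 letter steps above G# lands on F; in F# minor, that letter is F#.

F#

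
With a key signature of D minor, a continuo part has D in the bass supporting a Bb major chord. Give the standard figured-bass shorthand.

D is the third of Bb major, so the chord is in first inversion.
A triad in first inversion is figured 6/3, conventionally abbreviated 6.

6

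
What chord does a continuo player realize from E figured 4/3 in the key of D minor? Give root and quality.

The figures 4/3 indicate a seventh chord in second inversion.
In second inversion the root lies a fourth above the bass: a fourth above E in D minor is A.
The chord tones are E, G, A, C, giving A minor seventh.

A minor seventh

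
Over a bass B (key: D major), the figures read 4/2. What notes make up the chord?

The written figures 4/2 are shorthand for 6/4/2: the 6 is implied.
A second above B in this key is C#.
A fourth above B in this key is E.
A sixth above B in this key is G.
Together with the bass B, this spells C# half-diminished seventh in third inversion.

B, C#, E, G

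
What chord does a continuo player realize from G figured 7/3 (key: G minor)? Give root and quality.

G minor seventh

The figures 7/3 indicate a seventh chord in root position.
In root position the bass is the root, so the root is G.
The chord tones are G, Bb, D, F, giving G minor seventh.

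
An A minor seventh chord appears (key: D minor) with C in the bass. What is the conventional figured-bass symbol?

6/5

C is the third of A minor seventh, so the chord is in first inversion.
A seventh chord in first inversion is figured 6/5/3, conventionally abbreviated 6/5.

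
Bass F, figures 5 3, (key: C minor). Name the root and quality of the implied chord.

The figures 5 3 indicate a triad in root position.
In root position the bass is the root, so the root is F.
The chord tones are F, Ab, C, giving F minor.

F minor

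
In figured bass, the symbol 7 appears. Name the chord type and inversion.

seventh chord, root position

7 is shorthand for 7/5/3.
Intervals of 7/5/3 above the bass form a seventh chord; the bass is the root, so this is root position.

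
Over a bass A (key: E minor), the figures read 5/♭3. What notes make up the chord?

A, Cb, E

A third above A in this key is C, lowered to Cb by the flat.
A fifth above A in this key is E.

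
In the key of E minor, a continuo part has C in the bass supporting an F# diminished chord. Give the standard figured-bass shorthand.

6/4

C is the fifth of F# diminished, so the chord is in second inversion.
A triad in second inversion is figured 6/4, conventionally abbreviated 6/4.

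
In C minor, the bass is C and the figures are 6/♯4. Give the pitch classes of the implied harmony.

A fourth above C in this key is F, raised to F# by the sharp.
A sixth above C in this key is Ab.

C, F#, Ab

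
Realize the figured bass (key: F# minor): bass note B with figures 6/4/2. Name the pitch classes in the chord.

B, C#, E, G#

A second above B in this key is C#.
A fourth above B in this key is E.
A sixth above B in this key is G#.
Together with the bass B, this spells C# minor seventh in third inversion.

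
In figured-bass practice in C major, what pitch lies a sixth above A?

Counting 5 letter steps above A lands on F; in C major, that letter is F.

F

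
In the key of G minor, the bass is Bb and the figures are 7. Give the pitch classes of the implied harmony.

The written figures 7 are shorthand for 7/5/3: the 5/3 are implied.
A third above Bb in this key is D.
A fifth above Bb in this key is F.
A seventh above Bb in this key is A.
Together with the bass Bb, this spells Bb major seventh in root position.

Bb, D, F, A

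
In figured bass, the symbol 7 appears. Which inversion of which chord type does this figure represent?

seventh chord, root position

7 is shorthand for 7/5/3.
Intervals of 7/5/3 above the bass form a seventh chord; the bass is the root, so this is root position.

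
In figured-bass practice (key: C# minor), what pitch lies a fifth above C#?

Counting 4 letter steps above C# lands on G; in C# minor, that letter is G#.

G#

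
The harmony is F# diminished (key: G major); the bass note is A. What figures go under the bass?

6

A is the third of F# diminished, so the chord is in first inversion.
A triad in first inversion is figured 6/3, conventionally abbreviated 6.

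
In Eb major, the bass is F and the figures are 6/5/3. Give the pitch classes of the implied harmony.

F, Ab, C, D

A third above F in this key is Ab.
A fifth above F in this key is C.
A sixth above F in this key is D.
Together with the bass F, this spells D half-diminished seventh in first inversion.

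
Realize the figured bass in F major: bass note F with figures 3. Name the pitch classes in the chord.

F, A, C

The written figures 3 are shorthand for 5/3: the 5 is implied.
A third above F in this key is A.
A fifth above F in this key is C.
Together with the bass F, this spells F major in root position.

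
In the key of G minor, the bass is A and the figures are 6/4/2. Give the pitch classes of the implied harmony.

A second above A in this key is Bb.
A fourth above A in this key is D.
A sixth above A in this key is F.
Together with the bass A, this spells Bb major seventh in third inversion.

A, Bb, D, F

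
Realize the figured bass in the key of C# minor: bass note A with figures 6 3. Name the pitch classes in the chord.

A third above A in this key is C#.
A sixth above A in this key is F#.
Together with the bass A, this spells F# minor in first inversion.

A, C#, F#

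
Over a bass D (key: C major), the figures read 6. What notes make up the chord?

D, F, B

The written figures 6 are shorthand for 6/3: the 3 is implied.
A third above D in this key is F.
A sixth above D in this key is B.
Together with the bass D, this spells B diminished in first inversion.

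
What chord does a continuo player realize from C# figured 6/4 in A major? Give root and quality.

F# minor

The figures 6/4 indicate a triad in second inversion.
In second inversion the root lies a fourth above the bass: a fourth above C# in A major is F#.
The chord tones are C#, F#, A, giving F# minor.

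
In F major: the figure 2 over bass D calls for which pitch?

E

Counting 1 letter step above D lands on E; in F major, that letter is E.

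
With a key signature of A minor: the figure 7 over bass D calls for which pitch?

C

Counting 6 letter steps above D lands on C; in A minor, that letter is C.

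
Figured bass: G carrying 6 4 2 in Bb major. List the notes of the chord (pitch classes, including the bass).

G, A, C, Eb

A second above G in this key is A.
A fourth above G in this key is C.
A sixth above G in this key is Eb.
Together with the bass G, this spells A half-diminished seventh in third inversion.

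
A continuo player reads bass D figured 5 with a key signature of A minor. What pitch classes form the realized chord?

D, F, A

The written figures 5 are shorthand for 5/3: the 3 is implied.
A third above D in this key is F.
A fifth above D in this key is A.
Together with the bass D, this spells D minor in root position.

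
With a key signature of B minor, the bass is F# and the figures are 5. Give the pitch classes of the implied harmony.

F#, A, C#

The written figures 5 are shorthand for 5/3: the 3 is implied.
A third above F# in this key is A.
A fifth above F# in this key is C#.
Together with the bass F#, this spells F# minor in root position.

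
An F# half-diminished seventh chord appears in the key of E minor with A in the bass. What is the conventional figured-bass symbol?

6/5

A is the third of F# half-diminished seventh, so the chord is in first inversion.
A seventh chord in first inversion is figured 6/5/3, conventionally abbreviated 6/5.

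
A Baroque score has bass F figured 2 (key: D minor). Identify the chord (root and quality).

The figures 2 indicate a seventh chord in third inversion.
In third inversion the root lies a second above the bass: a second above F in D minor is G.
The chord tones are F, G, Bb, D, giving G minor seventh.

G minor seventh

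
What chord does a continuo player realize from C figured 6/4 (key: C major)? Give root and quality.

F major

The figures 6/4 indicate a triad in second inversion.
In second inversion the root lies a fourth above the bass: a fourth above C in C major is F.
The chord tones are C, F, A, giving F major.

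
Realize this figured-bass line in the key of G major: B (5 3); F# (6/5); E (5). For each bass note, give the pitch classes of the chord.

B (5/3): B, D, F#.
F# (6/5/3): F#, A, C, D.
E (5/3): E, G, B.

B, D, F# | F#, A, C, D | E, G, B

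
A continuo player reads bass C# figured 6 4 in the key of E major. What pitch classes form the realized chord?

C#, F#, A

A fourth above C# in this key is F#.
A sixth above C# in this key is A.
Together with the bass C#, this spells F# minor in second inversion.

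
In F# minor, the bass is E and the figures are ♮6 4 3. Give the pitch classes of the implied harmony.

E, G#, A, C

A third above E in this key is G#.
A fourth above E in this key is A.
A sixth above E in this key is C#, made natural (C) by the ♮ figure.
Together with the bass E, this spells A minor-major seventh in second inversion.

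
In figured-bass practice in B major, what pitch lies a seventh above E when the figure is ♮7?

D

Counting 6 letter steps above E lands on D; in B major, that letter is D#.
The ♮7 figure makes it natural, giving D.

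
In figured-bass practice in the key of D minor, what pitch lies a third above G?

Bb

Counting 2 letter steps above G lands on B; in D minor, that letter is Bb.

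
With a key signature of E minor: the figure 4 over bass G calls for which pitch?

Counting 3 letter steps above G lands on C; in E minor, that letter is C.

C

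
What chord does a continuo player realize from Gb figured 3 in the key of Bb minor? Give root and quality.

Gb major

The figures 3 indicate a triad in root position.
In root position the bass is the root, so the root is Gb.
The chord tones are Gb, Bb, Db, giving Gb major.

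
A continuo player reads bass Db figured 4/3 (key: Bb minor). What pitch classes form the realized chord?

The written figures 4/3 are shorthand for 6/4/3: the 6 is implied.
A third above Db in this key is F.
A fourth above Db in this key is Gb.
A sixth above Db in this key is Bb.
Together with the bass Db, this spells Gb major seventh in second inversion.

Db, F, Gb, Bb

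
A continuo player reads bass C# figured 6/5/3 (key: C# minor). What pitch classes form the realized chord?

C#, E, G#, A

A third above C# in this key is E.
A fifth above C# in this key is G#.
A sixth above C# in this key is A.
Together with the bass C#, this spells A major seventh in first inversion.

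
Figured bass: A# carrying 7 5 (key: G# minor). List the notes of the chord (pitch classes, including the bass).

A#, C#, E, G#

The written figures 7 5 are shorthand for 7/5/3: the 3 is implied.
A third above A# in this key is C#.
A fifth above A# in this key is E.
A seventh above A# in this key is G#.
Together with the bass A#, this spells A# half-diminished seventh in root position.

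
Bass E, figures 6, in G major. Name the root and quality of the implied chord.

C major

The figures 6 indicate a triad in first inversion.
In first inversion the root lies a sixth above the bass: a sixth above E in G major is C.
The chord tones are E, G, C, giving C major.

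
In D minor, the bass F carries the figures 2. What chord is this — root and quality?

G minor seventh

The figures 2 indicate a seventh chord in third inversion.
In third inversion the root lies a second above the bass: a second above F in D minor is G.
The chord tones are F, G, Bb, D, giving G minor seventh.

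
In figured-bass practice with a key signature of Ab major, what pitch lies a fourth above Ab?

Db

Counting 3 letter steps above Ab lands on D; in Ab major, that letter is Db.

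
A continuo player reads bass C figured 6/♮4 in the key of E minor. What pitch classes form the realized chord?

C, F, A

A fourth above C in this key is F#, made natural (F) by the ♮ figure.
A sixth above C in this key is A.
Together with the bass C, this spells F major in second inversion.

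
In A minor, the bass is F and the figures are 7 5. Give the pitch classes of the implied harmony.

The written figures 7 5 are shorthand for 7/5/3: the 3 is implied.
A third above F in this key is A.
A fifth above F in this key is C.
A seventh above F in this key is E.
Together with the bass F, this spells F major seventh in root position.

F, A, C, E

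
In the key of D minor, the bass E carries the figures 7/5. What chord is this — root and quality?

E half-diminished seventh

The figures 7/5 indicate a seventh chord in root position.
In root position the bass is the root, so the root is E.
The chord tones are E, G, Bb, D, giving E half-diminished seventh.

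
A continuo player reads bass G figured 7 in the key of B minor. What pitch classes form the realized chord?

The written figures 7 are shorthand for 7/5/3: the 5/3 are implied.
A third above G in this key is B.
A fifth above G in this key is D.
A seventh above G in this key is F#.
Together with the bass G, this spells G major seventh in root position.

G, B, D, F#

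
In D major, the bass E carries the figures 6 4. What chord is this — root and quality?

The figures 6 4 indicate a triad in second inversion.
In second inversion the root lies a fourth above the bass: a fourth above E in D major is A.
The chord tones are E, A, C#, giving A major.

A major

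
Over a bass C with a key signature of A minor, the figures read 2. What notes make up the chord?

C, D, F, A

The written figures 2 are shorthand for 6/4/2: the 6/4 are implied.
A second above C in this key is D.
A fourth above C in this key is F.
A sixth above C in this key is A.
Together with the bass C, this spells D minor seventh in third inversion.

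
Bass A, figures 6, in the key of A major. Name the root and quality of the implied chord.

F# minor

The figures 6 indicate a triad in first inversion.
In first inversion the root lies a sixth above the bass: a sixth above A in A major is F#.
The chord tones are A, C#, F#, giving F# minor.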